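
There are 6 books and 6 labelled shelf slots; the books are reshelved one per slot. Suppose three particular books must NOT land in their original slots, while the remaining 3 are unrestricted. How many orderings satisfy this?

Let A_j be the event that the j-th constrained one is fixed. By inclusion-exclusion over the 3 events:
Σ_{j=0}^{3} (-1)^j C(3,j)(6-j)!
= C(3,0)·6! - C(3,1)·5! + C(3,2)·4! - C(3,3)·3!
= 720 - 360 + 72 - 6
= 426

426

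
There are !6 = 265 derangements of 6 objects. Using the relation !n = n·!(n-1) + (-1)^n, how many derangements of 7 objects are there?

!7 = 7·265 - 1 = 1854.

1854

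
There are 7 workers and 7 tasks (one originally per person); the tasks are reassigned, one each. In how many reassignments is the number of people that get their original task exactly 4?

70

Pick the 4 fixed positions: C(7,4) = 35 ways.
The other 3 form a derangement: !3 = 2.
Total: 35 × 2 = 70.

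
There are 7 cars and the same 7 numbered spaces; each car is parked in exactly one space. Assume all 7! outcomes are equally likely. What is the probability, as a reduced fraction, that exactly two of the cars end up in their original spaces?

11/60

Favorable outcomes: C(7,2)·!5 = 21·44 = 924.
Total outcomes: 7! = 5040.
Probability = 924/5040 = 11/60.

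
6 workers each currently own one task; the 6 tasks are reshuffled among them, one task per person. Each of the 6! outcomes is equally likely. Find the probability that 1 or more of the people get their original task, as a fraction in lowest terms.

91/144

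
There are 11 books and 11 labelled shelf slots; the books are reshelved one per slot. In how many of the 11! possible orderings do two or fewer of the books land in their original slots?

36711421

# with exactly i fixed is C(11,i)·!(11-i); sum over i=0..2:
  i=0: C(11,0)·!11 = 1·14684570 = 14684570
  i=1: C(11,1)·!10 = 11·1334961 = 14684571
  i=2: C(11,2)·!9 = 55·133496 = 7342280
Total = 36711421.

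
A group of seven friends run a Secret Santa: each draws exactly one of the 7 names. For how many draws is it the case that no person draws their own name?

1854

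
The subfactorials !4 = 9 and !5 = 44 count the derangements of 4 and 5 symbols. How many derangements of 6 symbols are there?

265

!6 = (6-1)·(!5 + !4) = 5·(44 + 9) = 5·53 = 265.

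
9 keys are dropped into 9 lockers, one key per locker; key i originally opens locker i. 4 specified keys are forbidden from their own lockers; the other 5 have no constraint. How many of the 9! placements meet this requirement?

Inclusion-exclusion on the 4 forbidden self-matches:
Σ_{j=0}^{4} (-1)^j C(4,j)(9-j)!
= C(4,0)·9! - C(4,1)·8! + C(4,2)·7! - C(4,3)·6! + C(4,4)·5!
= 362880 - 161280 + 30240 - 2880 + 120
= 229080

229080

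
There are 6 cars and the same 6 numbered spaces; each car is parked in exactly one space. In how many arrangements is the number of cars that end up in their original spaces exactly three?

Pick the 3 fixed positions: C(6,3) = 20 ways.
The remaining 3 must be deranged: !3 = 2.
Total: 20 × 2 = 40.

40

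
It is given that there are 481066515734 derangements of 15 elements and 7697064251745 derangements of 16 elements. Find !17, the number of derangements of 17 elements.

!17 = (17-1)·(!16 + !15) = 16·(7697064251745 + 481066515734) = 16·8178130767479 = 130850092279664.

130850092279664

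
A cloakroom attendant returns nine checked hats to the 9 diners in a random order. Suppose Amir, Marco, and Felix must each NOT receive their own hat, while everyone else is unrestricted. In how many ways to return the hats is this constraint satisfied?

256320

Inclusion-exclusion on the 3 forbidden self-matches:
Σ_{j=0}^{3} (-1)^j C(3,j)(9-j)!
= C(3,0)·9! - C(3,1)·8! + C(3,2)·7! - C(3,3)·6!
= 362880 - 120960 + 15120 - 720
= 256320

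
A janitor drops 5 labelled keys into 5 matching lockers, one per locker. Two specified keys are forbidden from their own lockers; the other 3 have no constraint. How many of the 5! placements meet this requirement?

78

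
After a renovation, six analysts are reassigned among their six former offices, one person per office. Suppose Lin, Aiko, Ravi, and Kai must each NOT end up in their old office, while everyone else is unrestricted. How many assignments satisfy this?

362

Inclusion-exclusion on the 4 forbidden self-matches:
Σ_{j=0}^{4} (-1)^j C(4,j)(6-j)!
= C(4,0)·6! - C(4,1)·5! + C(4,2)·4! - C(4,3)·3! + C(4,4)·2!
= 720 - 480 + 144 - 24 + 2
= 362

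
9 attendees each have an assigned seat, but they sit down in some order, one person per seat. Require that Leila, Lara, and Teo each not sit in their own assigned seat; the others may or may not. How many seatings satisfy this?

256320

Inclusion-exclusion on the 3 forbidden self-matches:
Σ_{j=0}^{3} (-1)^j C(3,j)(9-j)!
= C(3,0)·9! - C(3,1)·8! + C(3,2)·7! - C(3,3)·6!
= 362880 - 120960 + 15120 - 720
= 256320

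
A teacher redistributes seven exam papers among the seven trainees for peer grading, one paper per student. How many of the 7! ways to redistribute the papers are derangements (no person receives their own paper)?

1854

!7 = 7! · Σ_{k=0}^{7} (-1)^k/k!
= 7! - 7!/1! + 7!/2! - 7!/3! + 7!/4! - 7!/5! + 7!/6! - 7!/7!
= 5040 - 5040 + 2520 - 840 + 210 - 42 + 7 - 1
= 1854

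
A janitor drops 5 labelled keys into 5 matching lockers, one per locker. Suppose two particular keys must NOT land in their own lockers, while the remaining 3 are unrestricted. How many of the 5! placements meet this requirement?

78

Let A_j be the event that the j-th constrained one is fixed. By inclusion-exclusion over the 2 events:
Σ_{j=0}^{2} (-1)^j C(2,j)(5-j)!
= C(2,0)·5! - C(2,1)·4! + C(2,2)·3!
= 120 - 48 + 6
= 78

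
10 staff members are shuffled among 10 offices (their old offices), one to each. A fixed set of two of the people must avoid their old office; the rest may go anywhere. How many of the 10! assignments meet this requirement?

Let A_j be the event that the j-th constrained one is fixed. By inclusion-exclusion over the 2 events:
Σ_{j=0}^{2} (-1)^j C(2,j)(10-j)!
= C(2,0)·10! - C(2,1)·9! + C(2,2)·8!
= 3628800 - 725760 + 40320
= 2943360

2943360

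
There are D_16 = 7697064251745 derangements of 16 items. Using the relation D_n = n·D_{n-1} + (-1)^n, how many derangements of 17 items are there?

130850092279664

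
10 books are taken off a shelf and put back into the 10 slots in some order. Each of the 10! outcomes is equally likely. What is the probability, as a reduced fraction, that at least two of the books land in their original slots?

958879/3628800

Favorable outcomes: Σ_{i≥2} C(10,i)·!(10-i) = 45·14833 + 120·1854 + 210·265 + 252·44 + 210·9 + 120·2 + 45·1 + 10·0 + 1·1 = 958879.
Total outcomes: 10! = 3628800.
Probability = 958879/3628800 = 958879/3628800.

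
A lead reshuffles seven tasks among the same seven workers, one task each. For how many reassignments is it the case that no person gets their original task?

1854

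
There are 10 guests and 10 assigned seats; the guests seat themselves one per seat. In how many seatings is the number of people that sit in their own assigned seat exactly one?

1334960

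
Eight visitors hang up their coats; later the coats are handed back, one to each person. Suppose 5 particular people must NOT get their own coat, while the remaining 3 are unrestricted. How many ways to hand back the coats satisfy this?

Let A_j be the event that the j-th constrained one is fixed. By inclusion-exclusion over the 5 events:
Σ_{j=0}^{5} (-1)^j C(5,j)(8-j)!
= C(5,0)·8! - C(5,1)·7! + C(5,2)·6! - C(5,3)·5! + C(5,4)·4! - C(5,5)·3!
= 40320 - 25200 + 7200 - 1200 + 120 - 6
= 21234

21234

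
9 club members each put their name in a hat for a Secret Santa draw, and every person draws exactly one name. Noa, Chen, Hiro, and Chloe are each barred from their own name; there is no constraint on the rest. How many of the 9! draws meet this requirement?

Let A_j be the event that the j-th constrained one is fixed. By inclusion-exclusion over the 4 events:
Σ_{j=0}^{4} (-1)^j C(4,j)(9-j)!
= C(4,0)·9! - C(4,1)·8! + C(4,2)·7! - C(4,3)·6! + C(4,4)·5!
= 362880 - 161280 + 30240 - 2880 + 120
= 229080

229080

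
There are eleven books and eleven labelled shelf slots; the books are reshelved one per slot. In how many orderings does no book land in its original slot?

The number of derangements of 11 is !11 = Σ_{k=0}^{11} (-1)^k·11!/k!
= 11! - 11!/1! + 11!/2! - 11!/3! + 11!/4! - 11!/5! + 11!/6! - 11!/7! + 11!/8! - 11!/9! + 11!/10! - 11!/11!
= 39916800 - 39916800 + 19958400 - 6652800 + 1663200 - 332640 + 55440 - 7920 + 990 - 110 + 11 - 1
= 14684570

14684570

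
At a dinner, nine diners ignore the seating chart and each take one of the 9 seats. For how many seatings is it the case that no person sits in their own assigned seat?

133496

Use !n = (n-1)(!(n-1) + !(n-2)).
!9 = 8·(14833 + 1854) = 8·16687 = 133496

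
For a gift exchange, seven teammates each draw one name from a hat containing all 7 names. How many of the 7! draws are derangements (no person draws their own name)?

1854

Recurrence: !7 = 6·(!6 + !5).
!7 = 6·(265 + 44) = 6·309 = 1854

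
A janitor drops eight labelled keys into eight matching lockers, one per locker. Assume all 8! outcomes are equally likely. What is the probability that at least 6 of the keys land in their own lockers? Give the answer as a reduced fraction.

Favorable outcomes: Σ_{i≥6} C(8,i)·!(8-i) = 28·1 + 8·0 + 1·1 = 29.
Total outcomes: 8! = 40320.
Probability = 29/40320 = 29/40320.

29/40320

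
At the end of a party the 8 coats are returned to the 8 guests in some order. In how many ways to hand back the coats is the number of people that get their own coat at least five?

# with exactly i fixed is C(8,i)·!(8-i); sum over i=5..8:
  i=5: C(8,5)·!3 = 56·2 = 112
  i=6: C(8,6)·!2 = 28·1 = 28
  i=7: C(8,7)·!1 = 8·0 = 0
  i=8: C(8,8)·!0 = 1·1 = 1
Total = 141.

141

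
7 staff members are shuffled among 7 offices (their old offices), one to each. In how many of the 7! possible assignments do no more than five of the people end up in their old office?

5039

Sum C(7,i)·!(7-i) for i = 0..5:
  i=0: C(7,0)·!7 = 1·1854 = 1854
  i=1: C(7,1)·!6 = 7·265 = 1855
  i=2: C(7,2)·!5 = 21·44 = 924
  i=3: C(7,3)·!4 = 35·9 = 315
  i=4: C(7,4)·!3 = 35·2 = 70
  i=5: C(7,5)·!2 = 21·1 = 21
Total = 5039.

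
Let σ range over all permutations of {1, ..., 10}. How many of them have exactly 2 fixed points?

667485

Pick the 2 fixed positions: C(10,2) = 45 ways.
The remaining 8 must be deranged: !8 = 14833.
Total: 45 × 14833 = 667485.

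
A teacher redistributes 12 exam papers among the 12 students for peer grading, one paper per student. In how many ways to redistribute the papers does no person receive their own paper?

176214841

Recurrence: !12 = 12·!11 + (-1)^12.
!12 = 12·14684570 + 1 = 176214841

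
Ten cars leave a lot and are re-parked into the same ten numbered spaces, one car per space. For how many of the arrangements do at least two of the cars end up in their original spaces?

958879

# with exactly i fixed is C(10,i)·!(10-i); sum over i=2..10:
  i=2: C(10,2)·!8 = 45·14833 = 667485
  i=3: C(10,3)·!7 = 120·1854 = 222480
  i=4: C(10,4)·!6 = 210·265 = 55650
  i=5: C(10,5)·!5 = 252·44 = 11088
  i=6: C(10,6)·!4 = 210·9 = 1890
  i=7: C(10,7)·!3 = 120·2 = 240
  i=8: C(10,8)·!2 = 45·1 = 45
  i=9: C(10,9)·!1 = 10·0 = 0
  i=10: C(10,10)·!0 = 1·1 = 1
Total = 958879.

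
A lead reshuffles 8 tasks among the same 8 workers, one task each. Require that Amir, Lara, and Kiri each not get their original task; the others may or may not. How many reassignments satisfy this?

27240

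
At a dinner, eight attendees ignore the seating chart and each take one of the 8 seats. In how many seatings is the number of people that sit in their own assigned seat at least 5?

# with exactly i fixed is C(8,i)·!(8-i); sum over i=5..8:
  i=5: C(8,5)·!3 = 56·2 = 112
  i=6: C(8,6)·!2 = 28·1 = 28
  i=7: C(8,7)·!1 = 8·0 = 0
  i=8: C(8,8)·!0 = 1·1 = 1
Total = 141.

141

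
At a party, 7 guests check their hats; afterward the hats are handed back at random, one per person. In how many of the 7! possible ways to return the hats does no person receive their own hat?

!7 is the nearest integer to 7!/e.
7! = 5040, and 5040/e ≈ 1854.11, so !7 = 1854.

1854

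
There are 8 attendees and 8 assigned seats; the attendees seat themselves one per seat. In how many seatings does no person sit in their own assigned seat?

14833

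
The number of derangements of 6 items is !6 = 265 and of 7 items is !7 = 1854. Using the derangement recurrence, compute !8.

!8 = (8-1)·(!7 + !6) = 7·(1854 + 265) = 7·2119 = 14833.

14833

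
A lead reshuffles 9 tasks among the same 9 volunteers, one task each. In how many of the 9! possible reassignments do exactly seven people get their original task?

36

Pick the 7 fixed positions: C(9,7) = 36 ways.
The other 2 form a derangement: !2 = 1.
Total: 36 × 1 = 36.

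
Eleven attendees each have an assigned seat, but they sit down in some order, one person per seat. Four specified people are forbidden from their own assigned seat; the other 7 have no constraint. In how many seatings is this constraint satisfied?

Let A_j be the event that the j-th constrained one is fixed. By inclusion-exclusion over the 4 events:
Σ_{j=0}^{4} (-1)^j C(4,j)(11-j)!
= C(4,0)·11! - C(4,1)·10! + C(4,2)·9! - C(4,3)·8! + C(4,4)·7!
= 39916800 - 14515200 + 2177280 - 161280 + 5040
= 27422640

27422640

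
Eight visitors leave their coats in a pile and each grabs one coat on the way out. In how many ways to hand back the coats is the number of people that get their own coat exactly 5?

Pick the 5 fixed positions: C(8,5) = 56 ways.
The remaining 3 must be deranged: !3 = 2.
Total: 56 × 2 = 112.

112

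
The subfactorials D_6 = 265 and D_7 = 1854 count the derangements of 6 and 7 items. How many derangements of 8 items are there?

14833

D_8 = (8-1)·(D_7 + D_6) = 7·(1854 + 265) = 7·2119 = 14833.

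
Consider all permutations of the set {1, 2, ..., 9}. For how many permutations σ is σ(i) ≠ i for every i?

133496

Use !n = n·!(n-1) + (-1)^n.
!9 = 9·14833 - 1 = 133496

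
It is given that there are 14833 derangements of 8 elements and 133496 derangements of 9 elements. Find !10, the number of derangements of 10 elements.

1334961

!10 = (10-1)·(!9 + !8) = 9·(133496 + 14833) = 9·148329 = 1334961.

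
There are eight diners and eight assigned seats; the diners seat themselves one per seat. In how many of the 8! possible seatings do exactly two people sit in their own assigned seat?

Pick the 2 fixed positions: C(8,2) = 28 ways.
The other 6 form a derangement: !6 = 265.
Total: 28 × 265 = 7420.

7420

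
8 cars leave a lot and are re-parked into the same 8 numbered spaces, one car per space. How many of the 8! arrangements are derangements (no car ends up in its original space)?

!8 is the nearest integer to 8!/e.
8! = 40320, and 40320/e ≈ 14832.90, so !8 = 14833.

14833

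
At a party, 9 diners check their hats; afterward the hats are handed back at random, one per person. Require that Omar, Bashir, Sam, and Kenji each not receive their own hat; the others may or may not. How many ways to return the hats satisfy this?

229080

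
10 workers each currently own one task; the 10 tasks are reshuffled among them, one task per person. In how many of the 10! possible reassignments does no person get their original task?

The subfactorial !10 = [10!/e] (nearest integer).
10! = 3628800, and 3628800/e ≈ 1334960.92, so !10 = 1334961.

1334961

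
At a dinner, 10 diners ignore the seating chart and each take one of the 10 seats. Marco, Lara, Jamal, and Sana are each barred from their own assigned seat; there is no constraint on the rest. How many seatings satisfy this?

2399760

Let A_j be the event that the j-th constrained one is fixed. By inclusion-exclusion over the 4 events:
Σ_{j=0}^{4} (-1)^j C(4,j)(10-j)!
= C(4,0)·10! - C(4,1)·9! + C(4,2)·8! - C(4,3)·7! + C(4,4)·6!
= 3628800 - 1451520 + 241920 - 20160 + 720
= 2399760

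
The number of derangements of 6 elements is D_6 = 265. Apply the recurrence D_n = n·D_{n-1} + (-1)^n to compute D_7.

D_7 = 7·265 - 1 = 1854.

1854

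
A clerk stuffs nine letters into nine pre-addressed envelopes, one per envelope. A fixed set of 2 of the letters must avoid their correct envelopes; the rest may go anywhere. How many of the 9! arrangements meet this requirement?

287280

Inclusion-exclusion on the 2 forbidden self-matches:
Σ_{j=0}^{2} (-1)^j C(2,j)(9-j)!
= C(2,0)·9! - C(2,1)·8! + C(2,2)·7!
= 362880 - 80640 + 5040
= 287280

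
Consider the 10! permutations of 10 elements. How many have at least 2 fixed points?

958879

Sum C(10,i)·!(10-i) for i = 2..10:
  i=2: C(10,2)·!8 = 45·14833 = 667485
  i=3: C(10,3)·!7 = 120·1854 = 222480
  i=4: C(10,4)·!6 = 210·265 = 55650
  i=5: C(10,5)·!5 = 252·44 = 11088
  i=6: C(10,6)·!4 = 210·9 = 1890
  i=7: C(10,7)·!3 = 120·2 = 240
  i=8: C(10,8)·!2 = 45·1 = 45
  i=9: C(10,9)·!1 = 10·0 = 0
  i=10: C(10,10)·!0 = 1·1 = 1
Total = 958879.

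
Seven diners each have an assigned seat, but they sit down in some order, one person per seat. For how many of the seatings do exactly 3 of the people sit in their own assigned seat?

Pick the 3 fixed positions: C(7,3) = 35 ways.
The remaining 4 must be deranged: !4 = 9.
Total: 35 × 9 = 315.

315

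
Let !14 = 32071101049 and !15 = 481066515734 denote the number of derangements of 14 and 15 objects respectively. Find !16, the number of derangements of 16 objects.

!16 = (16-1)·(!15 + !14) = 15·(481066515734 + 32071101049) = 15·513137616783 = 7697064251745.

7697064251745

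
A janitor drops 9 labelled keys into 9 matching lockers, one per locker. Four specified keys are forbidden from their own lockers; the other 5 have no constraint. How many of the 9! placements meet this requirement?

Inclusion-exclusion on the 4 forbidden self-matches:
Σ_{j=0}^{4} (-1)^j C(4,j)(9-j)!
= C(4,0)·9! - C(4,1)·8! + C(4,2)·7! - C(4,3)·6! + C(4,4)·5!
= 362880 - 161280 + 30240 - 2880 + 120
= 229080

229080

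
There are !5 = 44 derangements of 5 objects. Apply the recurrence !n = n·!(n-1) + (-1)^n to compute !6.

!6 = 6·44 + 1 = 265.

265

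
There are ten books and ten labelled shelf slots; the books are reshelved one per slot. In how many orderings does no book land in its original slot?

1334961

The subfactorial !10 = [10!/e] (nearest integer).
10! = 3628800, and 3628800/e ≈ 1334960.92, so !10 = 1334961.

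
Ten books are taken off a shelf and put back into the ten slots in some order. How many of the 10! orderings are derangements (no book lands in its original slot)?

1334961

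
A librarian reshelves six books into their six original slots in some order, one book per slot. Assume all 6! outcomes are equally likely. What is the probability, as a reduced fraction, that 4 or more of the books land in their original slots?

1/45

Favorable outcomes: Σ_{i≥4} C(6,i)·!(6-i) = 15·1 + 6·0 + 1·1 = 16.
Total outcomes: 6! = 720.
Probability = 16/720 = 1/45.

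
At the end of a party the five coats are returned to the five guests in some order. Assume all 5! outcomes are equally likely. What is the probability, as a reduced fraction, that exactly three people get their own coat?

1/12

Favorable outcomes: C(5,3)·!2 = 10·1 = 10.
Total outcomes: 5! = 120.
Probability = 10/120 = 1/12.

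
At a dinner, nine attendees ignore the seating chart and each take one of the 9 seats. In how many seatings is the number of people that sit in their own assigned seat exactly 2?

66744

Pick the 2 fixed positions: C(9,2) = 36 ways.
The other 7 form a derangement: !7 = 1854.
Total: 36 × 1854 = 66744.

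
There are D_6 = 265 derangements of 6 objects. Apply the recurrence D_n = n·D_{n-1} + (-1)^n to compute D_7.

1854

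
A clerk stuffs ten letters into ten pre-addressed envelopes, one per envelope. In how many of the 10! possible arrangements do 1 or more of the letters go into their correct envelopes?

# with exactly i fixed is C(10,i)·!(10-i); sum over i=1..10:
  i=1: C(10,1)·!9 = 10·133496 = 1334960
  i=2: C(10,2)·!8 = 45·14833 = 667485
  i=3: C(10,3)·!7 = 120·1854 = 222480
  i=4: C(10,4)·!6 = 210·265 = 55650
  i=5: C(10,5)·!5 = 252·44 = 11088
  i=6: C(10,6)·!4 = 210·9 = 1890
  i=7: C(10,7)·!3 = 120·2 = 240
  i=8: C(10,8)·!2 = 45·1 = 45
  i=9: C(10,9)·!1 = 10·0 = 0
  i=10: C(10,10)·!0 = 1·1 = 1
Total = 2293839.

2293839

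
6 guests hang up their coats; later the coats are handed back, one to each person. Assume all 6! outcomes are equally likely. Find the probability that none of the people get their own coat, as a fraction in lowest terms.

53/144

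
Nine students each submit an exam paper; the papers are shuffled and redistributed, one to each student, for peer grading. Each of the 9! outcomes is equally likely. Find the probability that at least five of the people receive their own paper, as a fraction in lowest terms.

1339/362880

Favorable outcomes: Σ_{i≥5} C(9,i)·!(9-i) = 126·9 + 84·2 + 36·1 + 9·0 + 1·1 = 1339.
Total outcomes: 9! = 362880.
Probability = 1339/362880 = 1339/362880.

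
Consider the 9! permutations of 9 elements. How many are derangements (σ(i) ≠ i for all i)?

133496

The subfactorial !9 = [9!/e] (nearest integer).
9! = 362880, and 362880/e ≈ 133496.09, so !9 = 133496.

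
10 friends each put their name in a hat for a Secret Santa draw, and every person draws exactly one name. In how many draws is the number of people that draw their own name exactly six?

1890

Pick the 6 fixed positions: C(10,6) = 210 ways.
The remaining 4 must be deranged: !4 = 9.
Total: 210 × 9 = 1890.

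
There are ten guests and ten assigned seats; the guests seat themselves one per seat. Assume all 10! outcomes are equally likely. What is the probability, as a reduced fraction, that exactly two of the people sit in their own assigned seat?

2119/11520

Favorable outcomes: C(10,2)·!8 = 45·14833 = 667485.
Total outcomes: 10! = 3628800.
Probability = 667485/3628800 = 2119/11520.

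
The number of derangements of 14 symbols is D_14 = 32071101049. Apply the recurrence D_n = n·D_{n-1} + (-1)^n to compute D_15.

481066515734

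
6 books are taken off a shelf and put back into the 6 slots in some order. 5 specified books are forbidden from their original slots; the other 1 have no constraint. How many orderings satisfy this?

309

Let A_j be the event that the j-th constrained one is fixed. By inclusion-exclusion over the 5 events:
Σ_{j=0}^{5} (-1)^j C(5,j)(6-j)!
= C(5,0)·6! - C(5,1)·5! + C(5,2)·4! - C(5,3)·3! + C(5,4)·2! - C(5,5)·1!
= 720 - 600 + 240 - 60 + 10 - 1
= 309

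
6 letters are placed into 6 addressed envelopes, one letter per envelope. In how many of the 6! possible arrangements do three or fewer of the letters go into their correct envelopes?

# with exactly i fixed is C(6,i)·!(6-i); sum over i=0..3:
  i=0: C(6,0)·!6 = 1·265 = 265
  i=1: C(6,1)·!5 = 6·44 = 264
  i=2: C(6,2)·!4 = 15·9 = 135
  i=3: C(6,3)·!3 = 20·2 = 40
Total = 704.

704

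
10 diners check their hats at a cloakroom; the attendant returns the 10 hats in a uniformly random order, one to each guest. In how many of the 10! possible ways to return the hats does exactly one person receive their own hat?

Choose which one of the 10 is fixed: C(10,1) = 10.
The other 9 form a derangement: !9 = 133496.
Total: 10 × 133496 = 1334960.

1334960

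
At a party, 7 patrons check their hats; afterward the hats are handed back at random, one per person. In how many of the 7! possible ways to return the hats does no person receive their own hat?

The subfactorial !7 = [7!/e] (nearest integer).
7! = 5040, and 5040/e ≈ 1854.11, so !7 = 1854.

1854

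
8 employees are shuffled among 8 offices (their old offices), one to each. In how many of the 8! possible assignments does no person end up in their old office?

14833

Use !n = (n-1)(!(n-1) + !(n-2)).
!8 = 7·(1854 + 265) = 7·2119 = 14833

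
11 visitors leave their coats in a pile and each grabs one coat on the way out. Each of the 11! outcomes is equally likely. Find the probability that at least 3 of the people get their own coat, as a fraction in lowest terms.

Favorable outcomes: Σ_{i≥3} C(11,i)·!(11-i) = 165·14833 + 330·1854 + 462·265 + 462·44 + 330·9 + 165·2 + 55·1 + 11·0 + 1·1 = 3205379.
Total outcomes: 11! = 39916800.
Probability = 3205379/39916800 = 3205379/39916800.

3205379/39916800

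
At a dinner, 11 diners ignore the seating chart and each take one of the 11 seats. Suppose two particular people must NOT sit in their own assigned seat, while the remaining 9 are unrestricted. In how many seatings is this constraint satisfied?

Inclusion-exclusion on the 2 forbidden self-matches:
Σ_{j=0}^{2} (-1)^j C(2,j)(11-j)!
= C(2,0)·11! - C(2,1)·10! + C(2,2)·9!
= 39916800 - 7257600 + 362880
= 33022080

33022080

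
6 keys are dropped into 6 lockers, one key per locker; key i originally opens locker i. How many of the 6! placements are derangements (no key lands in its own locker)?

265

Recurrence: !6 = 6·!5 + (-1)^6.
!6 = 6·44 + 1 = 265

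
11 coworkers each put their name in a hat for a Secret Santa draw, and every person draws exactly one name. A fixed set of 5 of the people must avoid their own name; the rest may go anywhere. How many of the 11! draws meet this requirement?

Inclusion-exclusion on the 5 forbidden self-matches:
Σ_{j=0}^{5} (-1)^j C(5,j)(11-j)!
= C(5,0)·11! - C(5,1)·10! + C(5,2)·9! - C(5,3)·8! + C(5,4)·7! - C(5,5)·6!
= 39916800 - 18144000 + 3628800 - 403200 + 25200 - 720
= 25022880

25022880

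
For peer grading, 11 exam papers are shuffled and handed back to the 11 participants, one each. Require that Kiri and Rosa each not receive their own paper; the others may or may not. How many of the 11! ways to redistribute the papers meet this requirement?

33022080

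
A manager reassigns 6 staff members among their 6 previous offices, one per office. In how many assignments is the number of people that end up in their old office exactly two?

135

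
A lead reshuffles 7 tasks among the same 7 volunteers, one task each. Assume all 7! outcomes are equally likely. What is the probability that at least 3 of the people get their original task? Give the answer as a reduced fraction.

407/5040

Favorable outcomes: Σ_{i≥3} C(7,i)·!(7-i) = 35·9 + 35·2 + 21·1 + 7·0 + 1·1 = 407.
Total outcomes: 7! = 5040.
Probability = 407/5040 = 407/5040.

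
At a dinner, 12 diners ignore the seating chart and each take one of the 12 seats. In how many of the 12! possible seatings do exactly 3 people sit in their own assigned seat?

Pick the 3 fixed positions: C(12,3) = 220 ways.
The remaining 9 must be deranged: !9 = 133496.
Total: 220 × 133496 = 29369120.

29369120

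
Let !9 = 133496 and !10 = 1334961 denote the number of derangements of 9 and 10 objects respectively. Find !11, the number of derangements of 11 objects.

14684570

!11 = (11-1)·(!10 + !9) = 10·(1334961 + 133496) = 10·1468457 = 14684570.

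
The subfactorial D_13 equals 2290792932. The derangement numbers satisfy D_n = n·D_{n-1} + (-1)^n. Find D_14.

32071101049

D_14 = 14·2290792932 + 1 = 32071101049.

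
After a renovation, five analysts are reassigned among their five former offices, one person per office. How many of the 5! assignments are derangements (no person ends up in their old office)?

44

!5 is the nearest integer to 5!/e.
5! = 120, and 120/e ≈ 44.15, so !5 = 44.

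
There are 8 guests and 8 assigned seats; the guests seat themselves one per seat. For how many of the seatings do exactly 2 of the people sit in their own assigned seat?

7420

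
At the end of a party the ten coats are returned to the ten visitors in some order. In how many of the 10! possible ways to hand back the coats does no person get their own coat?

1334961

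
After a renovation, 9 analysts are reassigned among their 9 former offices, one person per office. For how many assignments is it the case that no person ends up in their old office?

133496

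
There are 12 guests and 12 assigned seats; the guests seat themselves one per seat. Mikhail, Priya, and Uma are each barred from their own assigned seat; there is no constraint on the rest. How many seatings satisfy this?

Inclusion-exclusion on the 3 forbidden self-matches:
Σ_{j=0}^{3} (-1)^j C(3,j)(12-j)!
= C(3,0)·12! - C(3,1)·11! + C(3,2)·10! - C(3,3)·9!
= 479001600 - 119750400 + 10886400 - 362880
= 369774720

369774720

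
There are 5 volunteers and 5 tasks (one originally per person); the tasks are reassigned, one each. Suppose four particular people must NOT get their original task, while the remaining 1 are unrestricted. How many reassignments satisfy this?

53

Let A_j be the event that the j-th constrained one is fixed. By inclusion-exclusion over the 4 events:
Σ_{j=0}^{4} (-1)^j C(4,j)(5-j)!
= C(4,0)·5! - C(4,1)·4! + C(4,2)·3! - C(4,3)·2! + C(4,4)·1!
= 120 - 96 + 36 - 8 + 1
= 53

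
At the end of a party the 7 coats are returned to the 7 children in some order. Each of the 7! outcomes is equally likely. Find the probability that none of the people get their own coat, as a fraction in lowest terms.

103/280

Favorable outcomes: !7 = 1854.
Total outcomes: 7! = 5040.
Probability = 1854/5040 = 103/280.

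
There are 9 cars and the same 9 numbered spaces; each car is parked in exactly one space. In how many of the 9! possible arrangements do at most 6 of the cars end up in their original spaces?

362843

# with exactly i fixed is C(9,i)·!(9-i); sum over i=0..6:
  i=0: C(9,0)·!9 = 1·133496 = 133496
  i=1: C(9,1)·!8 = 9·14833 = 133497
  i=2: C(9,2)·!7 = 36·1854 = 66744
  i=3: C(9,3)·!6 = 84·265 = 22260
  i=4: C(9,4)·!5 = 126·44 = 5544
  i=5: C(9,5)·!4 = 126·9 = 1134
  i=6: C(9,6)·!3 = 84·2 = 168
Total = 362843.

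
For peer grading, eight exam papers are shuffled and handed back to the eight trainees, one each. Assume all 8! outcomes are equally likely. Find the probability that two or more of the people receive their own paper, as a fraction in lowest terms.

2131/8064

Favorable outcomes: Σ_{i≥2} C(8,i)·!(8-i) = 28·265 + 56·44 + 70·9 + 56·2 + 28·1 + 8·0 + 1·1 = 10655.
Total outcomes: 8! = 40320.
Probability = 10655/40320 = 2131/8064.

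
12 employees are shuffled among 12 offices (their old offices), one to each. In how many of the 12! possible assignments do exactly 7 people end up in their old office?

Choose which 7 of the 12 are fixed: C(12,7) = 792.
The remaining 5 must be deranged: !5 = 44.
Total: 792 × 44 = 34848.

34848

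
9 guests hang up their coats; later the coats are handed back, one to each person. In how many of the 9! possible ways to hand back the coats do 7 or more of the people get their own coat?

Sum C(9,i)·!(9-i) for i = 7..9:
  i=7: C(9,7)·!2 = 36·1 = 36
  i=8: C(9,8)·!1 = 9·0 = 0
  i=9: C(9,9)·!0 = 1·1 = 1
Total = 37.

37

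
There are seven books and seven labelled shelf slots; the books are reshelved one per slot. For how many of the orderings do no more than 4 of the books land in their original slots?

5018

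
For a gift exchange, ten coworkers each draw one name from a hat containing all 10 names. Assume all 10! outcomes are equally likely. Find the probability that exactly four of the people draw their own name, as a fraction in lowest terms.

Favorable outcomes: C(10,4)·!6 = 210·265 = 55650.
Total outcomes: 10! = 3628800.
Probability = 55650/3628800 = 53/3456.

53/3456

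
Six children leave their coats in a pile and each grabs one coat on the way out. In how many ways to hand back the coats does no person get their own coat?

The number of derangements of 6 is !6 = Σ_{k=0}^{6} (-1)^k·6!/k!
= 6! - 6!/1! + 6!/2! - 6!/3! + 6!/4! - 6!/5! + 6!/6!
= 720 - 720 + 360 - 120 + 30 - 6 + 1
= 265

265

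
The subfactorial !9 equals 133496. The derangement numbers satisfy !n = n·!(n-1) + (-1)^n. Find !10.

!10 = 10·133496 + 1 = 1334961.

1334961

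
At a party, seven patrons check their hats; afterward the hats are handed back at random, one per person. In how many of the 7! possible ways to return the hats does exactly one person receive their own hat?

Pick the single fixed position: C(7,1) = 7 ways.
The remaining 6 must be deranged: !6 = 265.
Total: 7 × 265 = 1855.

1855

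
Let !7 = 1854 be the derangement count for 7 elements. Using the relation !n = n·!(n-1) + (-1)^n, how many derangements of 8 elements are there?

!8 = 8·1854 + 1 = 14833.

14833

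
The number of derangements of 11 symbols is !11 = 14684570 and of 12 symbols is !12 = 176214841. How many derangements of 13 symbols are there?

!13 = (13-1)·(!12 + !11) = 12·(176214841 + 14684570) = 12·190899411 = 2290792932.

2290792932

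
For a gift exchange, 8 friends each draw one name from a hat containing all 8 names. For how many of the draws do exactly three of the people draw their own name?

Pick the 3 fixed positions: C(8,3) = 56 ways.
The other 5 form a derangement: !5 = 44.
Total: 56 × 44 = 2464.

2464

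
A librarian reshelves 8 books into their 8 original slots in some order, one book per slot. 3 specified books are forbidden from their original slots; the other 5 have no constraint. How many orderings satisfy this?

Inclusion-exclusion on the 3 forbidden self-matches:
Σ_{j=0}^{3} (-1)^j C(3,j)(8-j)!
= C(3,0)·8! - C(3,1)·7! + C(3,2)·6! - C(3,3)·5!
= 40320 - 15120 + 2160 - 120
= 27240

27240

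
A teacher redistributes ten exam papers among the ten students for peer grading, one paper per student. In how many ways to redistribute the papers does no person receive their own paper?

By inclusion-exclusion, !10 = Σ (-1)^k · 10!/k! for k=0..10
= 10! - 10!/1! + 10!/2! - 10!/3! + 10!/4! - 10!/5! + 10!/6! - 10!/7! + 10!/8! - 10!/9! + 10!/10!
= 3628800 - 3628800 + 1814400 - 604800 + 151200 - 30240 + 5040 - 720 + 90 - 10 + 1
= 1334961

1334961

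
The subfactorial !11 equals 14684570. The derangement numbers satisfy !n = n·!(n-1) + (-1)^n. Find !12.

176214841

!12 = 12·14684570 + 1 = 176214841.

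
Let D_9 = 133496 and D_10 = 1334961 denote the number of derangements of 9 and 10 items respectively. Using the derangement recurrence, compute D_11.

D_11 = (11-1)·(D_10 + D_9) = 10·(1334961 + 133496) = 10·1468457 = 14684570.

14684570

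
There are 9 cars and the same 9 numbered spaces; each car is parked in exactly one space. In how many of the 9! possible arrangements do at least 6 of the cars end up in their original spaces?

205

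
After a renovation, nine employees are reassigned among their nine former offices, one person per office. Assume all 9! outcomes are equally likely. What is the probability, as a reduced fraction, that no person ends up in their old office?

16687/45360

Favorable outcomes: !9 = 133496.
Total outcomes: 9! = 362880.
Probability = 133496/362880 = 16687/45360.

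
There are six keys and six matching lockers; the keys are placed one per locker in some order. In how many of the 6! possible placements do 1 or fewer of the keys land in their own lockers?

529

Sum C(6,i)·!(6-i) for i = 0..1:
  i=0: C(6,0)·!6 = 1·265 = 265
  i=1: C(6,1)·!5 = 6·44 = 264
Total = 529.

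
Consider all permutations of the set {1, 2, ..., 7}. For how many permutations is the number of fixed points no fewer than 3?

407

# with exactly i fixed is C(7,i)·!(7-i); sum over i=3..7:
  i=3: C(7,3)·!4 = 35·9 = 315
  i=4: C(7,4)·!3 = 35·2 = 70
  i=5: C(7,5)·!2 = 21·1 = 21
  i=6: C(7,6)·!1 = 7·0 = 0
  i=7: C(7,7)·!0 = 1·1 = 1
Total = 407.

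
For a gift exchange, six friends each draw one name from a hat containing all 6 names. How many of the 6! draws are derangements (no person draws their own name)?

265

The subfactorial !6 = [6!/e] (nearest integer).
6! = 720, and 720/e ≈ 264.87, so !6 = 265.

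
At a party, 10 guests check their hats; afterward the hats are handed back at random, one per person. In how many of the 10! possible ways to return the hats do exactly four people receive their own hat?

55650

Pick the 4 fixed positions: C(10,4) = 210 ways.
The other 6 form a derangement: !6 = 265.
Total: 210 × 265 = 55650.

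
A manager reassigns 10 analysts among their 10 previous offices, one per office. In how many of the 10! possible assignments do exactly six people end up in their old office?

1890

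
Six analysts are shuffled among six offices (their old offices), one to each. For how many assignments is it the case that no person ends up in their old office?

265

By inclusion-exclusion, !6 = Σ (-1)^k · 6!/k! for k=0..6
= 6! - 6!/1! + 6!/2! - 6!/3! + 6!/4! - 6!/5! + 6!/6!
= 720 - 720 + 360 - 120 + 30 - 6 + 1
= 265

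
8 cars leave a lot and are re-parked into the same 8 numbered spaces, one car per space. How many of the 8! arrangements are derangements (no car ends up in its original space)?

14833

!8 = 8! · Σ_{k=0}^{8} (-1)^k/k!
= 8! - 8!/1! + 8!/2! - 8!/3! + 8!/4! - 8!/5! + 8!/6! - 8!/7! + 8!/8!
= 40320 - 40320 + 20160 - 6720 + 1680 - 336 + 56 - 8 + 1
= 14833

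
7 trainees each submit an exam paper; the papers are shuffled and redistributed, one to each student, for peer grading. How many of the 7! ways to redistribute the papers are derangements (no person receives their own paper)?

1854

The subfactorial !7 = [7!/e] (nearest integer).
7! = 5040, and 5040/e ≈ 1854.11, so !7 = 1854.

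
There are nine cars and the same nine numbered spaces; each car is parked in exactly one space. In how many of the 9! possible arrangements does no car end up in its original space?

133496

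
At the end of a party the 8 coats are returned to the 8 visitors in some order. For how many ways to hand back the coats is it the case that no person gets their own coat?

14833

Recurrence: !8 = 7·(!7 + !6).
!8 = 7·(1854 + 265) = 7·2119 = 14833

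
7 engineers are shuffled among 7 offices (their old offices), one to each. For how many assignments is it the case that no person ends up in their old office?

1854

The subfactorial !7 = [7!/e] (nearest integer).
7! = 5040, and 5040/e ≈ 1854.11, so !7 = 1854.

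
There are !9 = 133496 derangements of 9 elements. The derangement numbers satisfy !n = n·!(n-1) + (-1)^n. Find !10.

1334961

!10 = 10·133496 + 1 = 1334961.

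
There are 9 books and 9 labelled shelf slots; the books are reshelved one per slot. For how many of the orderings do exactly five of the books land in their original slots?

1134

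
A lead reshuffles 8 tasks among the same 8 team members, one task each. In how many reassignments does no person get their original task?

14833

!8 is the nearest integer to 8!/e.
8! = 40320, and 40320/e ≈ 14832.90, so !8 = 14833.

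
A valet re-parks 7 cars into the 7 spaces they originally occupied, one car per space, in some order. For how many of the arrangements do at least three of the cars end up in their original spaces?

407

# with exactly i fixed is C(7,i)·!(7-i); sum over i=3..7:
  i=3: C(7,3)·!4 = 35·9 = 315
  i=4: C(7,4)·!3 = 35·2 = 70
  i=5: C(7,5)·!2 = 21·1 = 21
  i=6: C(7,6)·!1 = 7·0 = 0
  i=7: C(7,7)·!0 = 1·1 = 1
Total = 407.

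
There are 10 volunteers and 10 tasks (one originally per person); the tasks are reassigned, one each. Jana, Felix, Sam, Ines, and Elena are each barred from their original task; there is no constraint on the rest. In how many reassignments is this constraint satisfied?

2170680

Inclusion-exclusion on the 5 forbidden self-matches:
Σ_{j=0}^{5} (-1)^j C(5,j)(10-j)!
= C(5,0)·10! - C(5,1)·9! + C(5,2)·8! - C(5,3)·7! + C(5,4)·6! - C(5,5)·5!
= 3628800 - 1814400 + 403200 - 50400 + 3600 - 120
= 2170680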